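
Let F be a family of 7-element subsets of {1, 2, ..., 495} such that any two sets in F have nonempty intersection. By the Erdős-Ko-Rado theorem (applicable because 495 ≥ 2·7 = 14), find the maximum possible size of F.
max |F| = C(494, 6) = 19579108171987

Erdős-Ko-Rado (1961): when n ≥ 2k, max |F| = C(n−1, k−1). The bound is attained by the star {A : i ∈ A} for any fixed i ∈ [n]. Here C(495−1, 7−1) = C(494, 6) = 19579108171987.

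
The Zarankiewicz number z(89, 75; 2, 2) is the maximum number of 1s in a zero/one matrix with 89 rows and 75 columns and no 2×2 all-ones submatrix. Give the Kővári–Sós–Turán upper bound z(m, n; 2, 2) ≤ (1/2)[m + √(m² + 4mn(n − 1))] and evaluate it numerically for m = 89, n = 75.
z(89, 75; 2, 2) ≤ (1/2)[89 + √(89² + 4·89·75·74)] = (1/2)[89 + √1983721] = 748.7232

Kővári–Sós–Turán: let r_1, ..., r_89 be the row sums and z = Σ r_i the total number of 1s. Each pair of columns can share at most one row with both entries 1 (else a 2×2 all-ones block appears), so Σ_i C(r_i, 2) ≤ C(75, 2) = 2775. By convexity Σ_i C(r_i, 2) ≥ 89·C(z/89, 2) = z(z − 89)/(2·89), giving z² − 89z − 89·75·74 ≤ 0 and hence z ≤ (1/2)[89 + √(7921 + 4·493950)] = (1/2)[89 + √1983721] ≈ (1/2)(89 + 1408.4463) = 748.7232.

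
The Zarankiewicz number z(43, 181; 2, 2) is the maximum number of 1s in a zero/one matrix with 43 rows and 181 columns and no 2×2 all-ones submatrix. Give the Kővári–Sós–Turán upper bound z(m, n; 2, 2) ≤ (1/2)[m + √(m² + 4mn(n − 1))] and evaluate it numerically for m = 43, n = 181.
z(43, 181; 2, 2) ≤ (1/2)[43 + √(43² + 4·43·181·180)] = (1/2)[43 + √5605609] = 1205.3084

Kővári–Sós–Turán: let r_1, ..., r_43 be the row sums and z = Σ r_i the total number of 1s. Each pair of columns can share at most one row with both entries 1 (else a 2×2 all-ones block appears), so Σ_i C(r_i, 2) ≤ C(181, 2) = 16290. By convexity Σ_i C(r_i, 2) ≥ 43·C(z/43, 2) = z(z − 43)/(2·43), giving z² − 43z − 43·181·180 ≤ 0 and hence z ≤ (1/2)[43 + √(1849 + 4·1400940)] = (1/2)[43 + √5605609] ≈ (1/2)(43 + 2367.6167) = 1205.3084.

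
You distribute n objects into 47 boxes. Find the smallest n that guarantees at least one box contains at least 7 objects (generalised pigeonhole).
n = (7 − 1)·47 + 1 = 283

By the generalised pigeonhole principle, to guarantee some box contains ≥ r objects we need more than (r − 1) · k objects total. Threshold: n = (r − 1) · k + 1. With r = 7 and k = 47: n = 6 · 47 + 1 = 282 + 1 = 283. For n = 282 = 6 · 47, we can put exactly 6 objects in every box, avoiding 7 in any single one — so 283 is tight.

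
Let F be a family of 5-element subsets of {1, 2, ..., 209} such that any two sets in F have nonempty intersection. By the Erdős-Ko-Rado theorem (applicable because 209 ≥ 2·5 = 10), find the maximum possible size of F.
max |F| = C(208, 4) = 75760620

The Erdős-Ko-Rado theorem states: for n ≥ 2k, an intersecting family of k-subsets of an n-element set has size at most C(n − 1, k − 1), with equality for 'star' families {A ⊆ [n] : |A| = k, i ∈ A} (fix an element i). For n = 209, k = 5: C(208, 4) = 75760620.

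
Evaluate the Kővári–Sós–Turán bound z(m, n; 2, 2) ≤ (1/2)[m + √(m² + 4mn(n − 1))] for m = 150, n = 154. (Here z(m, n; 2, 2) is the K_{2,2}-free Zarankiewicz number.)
z(150, 154; 2, 2) ≤ (1/2)[150 + √(150² + 4·150·154·153)] = (1/2)[150 + √14159700] = 1956.4688

Kővári–Sós–Turán: let r_1, ..., r_150 be the row sums and z = Σ r_i the total number of 1s. Each pair of columns can share at most one row with both entries 1 (else a 2×2 all-ones block appears), so Σ_i C(r_i, 2) ≤ C(154, 2) = 11781. By convexity Σ_i C(r_i, 2) ≥ 150·C(z/150, 2) = z(z − 150)/(2·150), giving z² − 150z − 150·154·153 ≤ 0 and hence z ≤ (1/2)[150 + √(22500 + 4·3534300)] = (1/2)[150 + √14159700] ≈ (1/2)(150 + 3762.9377) = 1956.4688.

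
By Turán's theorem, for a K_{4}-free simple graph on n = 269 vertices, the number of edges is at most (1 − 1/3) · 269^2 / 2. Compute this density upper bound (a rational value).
Turán density bound = (2/3) · 269^2/2 = 72361/3 ≈ 24120.3333

Turán's theorem: ex(n, K_{r+1}) is achieved by the complete r-partite Turán graph T(n, r) with parts as balanced as possible, and is at most (1 − 1/r) · n^2/2. For r = 3, n = 269: the density bound is (2/3) · 72361/2 = 72361/3 ≈ 24120.3333. The integer-valued extremum is e(T(269, 3)) = 24120, which is strictly less than the density bound 72361/3 since 3 ∤ 269 (the parts of T(269, 3) cannot all be equal).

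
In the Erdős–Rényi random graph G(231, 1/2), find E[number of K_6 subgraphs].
E[# K_6] = C(231, 6) · (1/2)^C(6, 2) = 197656884271 / 2^15 ≈ 6032009.407684

For each 6-subset S of vertices (there are C(231, 6) = 197656884271 such S), let X_S = 1 if S induces a K_6 (all C(6, 2) = 15 edges present). Then P(X_S = 1) = (1/2)^15 = 1/32768. By linearity of expectation, E[# K_6] = C(231, 6) · (1/2)^15 = 197656884271 / 32768 ≈ 6032009.407684.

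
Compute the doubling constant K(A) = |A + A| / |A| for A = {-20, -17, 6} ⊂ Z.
K = |A + A| / |A| = 6/3 = 2

Enumerate A + A = {a + b : a, b ∈ A}. With |A| = 3, there are |A|^2 = 9 ordered sum pairs; collecting distinct values, A + A = {-40, -37, -34, -14, -11, 12}, so |A + A| = 6. Thus K = 6/3 = 2. For comparison, the minimum possible |A + A| over all 3-element sets is 2·3 − 1 = 5 (so min K = 5/3), attained only by arithmetic progressions.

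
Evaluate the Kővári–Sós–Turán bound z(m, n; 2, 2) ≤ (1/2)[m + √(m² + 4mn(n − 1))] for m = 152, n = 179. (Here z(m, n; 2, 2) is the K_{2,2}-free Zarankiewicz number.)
z(152, 179; 2, 2) ≤ (1/2)[152 + √(152² + 4·152·179·178)] = (1/2)[152 + √19395200] = 2277.9991

Kővári–Sós–Turán: let r_1, ..., r_152 be the row sums and z = Σ r_i the total number of 1s. Each pair of columns can share at most one row with both entries 1 (else a 2×2 all-ones block appears), so Σ_i C(r_i, 2) ≤ C(179, 2) = 15931. By convexity Σ_i C(r_i, 2) ≥ 152·C(z/152, 2) = z(z − 152)/(2·152), giving z² − 152z − 152·179·178 ≤ 0 and hence z ≤ (1/2)[152 + √(23104 + 4·4843024)] = (1/2)[152 + √19395200] ≈ (1/2)(152 + 4403.9982) = 2277.9991.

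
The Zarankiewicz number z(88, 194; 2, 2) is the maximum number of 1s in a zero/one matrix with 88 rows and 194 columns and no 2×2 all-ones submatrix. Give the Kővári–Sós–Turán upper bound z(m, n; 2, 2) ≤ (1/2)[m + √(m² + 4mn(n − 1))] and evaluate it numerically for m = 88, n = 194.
z(88, 194; 2, 2) ≤ (1/2)[88 + √(88² + 4·88·194·193)] = (1/2)[88 + √13187328] = 1859.718

Kővári–Sós–Turán: let r_1, ..., r_88 be the row sums and z = Σ r_i the total number of 1s. Each pair of columns can share at most one row with both entries 1 (else a 2×2 all-ones block appears), so Σ_i C(r_i, 2) ≤ C(194, 2) = 18721. By convexity Σ_i C(r_i, 2) ≥ 88·C(z/88, 2) = z(z − 88)/(2·88), giving z² − 88z − 88·194·193 ≤ 0 and hence z ≤ (1/2)[88 + √(7744 + 4·3294896)] = (1/2)[88 + √13187328] ≈ (1/2)(88 + 3631.4361) = 1859.718.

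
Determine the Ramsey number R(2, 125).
R(2, 125) = 125

R(2, k) = k for all k ≥ 2: in a 2-colouring of K_k, either some edge is red (a red K_2) or all edges are blue (a blue K_k). And K_{124} coloured all-blue has no blue K_125, so R(2, 125) > 124. Hence R(2, 125) = 125.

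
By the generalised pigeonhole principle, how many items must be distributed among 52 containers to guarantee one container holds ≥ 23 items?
n = (23 − 1)·52 + 1 = 1145

By the generalised pigeonhole principle, to guarantee some box contains ≥ r objects we need more than (r − 1) · k objects total. Threshold: n = (r − 1) · k + 1. With r = 23 and k = 52: n = 22 · 52 + 1 = 1144 + 1 = 1145. For n = 1144 = 22 · 52, we can put exactly 22 objects in every box, avoiding 23 in any single one — so 1145 is tight.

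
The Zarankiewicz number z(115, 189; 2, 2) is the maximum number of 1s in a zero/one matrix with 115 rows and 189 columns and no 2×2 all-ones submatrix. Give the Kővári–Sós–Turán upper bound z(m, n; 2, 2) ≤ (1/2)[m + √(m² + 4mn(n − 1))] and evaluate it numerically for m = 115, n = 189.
z(115, 189; 2, 2) ≤ (1/2)[115 + √(115² + 4·115·189·188)] = (1/2)[115 + √16357945] = 2079.7478

Kővári–Sós–Turán: let r_1, ..., r_115 be the row sums and z = Σ r_i the total number of 1s. Each pair of columns can share at most one row with both entries 1 (else a 2×2 all-ones block appears), so Σ_i C(r_i, 2) ≤ C(189, 2) = 17766. By convexity Σ_i C(r_i, 2) ≥ 115·C(z/115, 2) = z(z − 115)/(2·115), giving z² − 115z − 115·189·188 ≤ 0 and hence z ≤ (1/2)[115 + √(13225 + 4·4086180)] = (1/2)[115 + √16357945] ≈ (1/2)(115 + 4044.4956) = 2079.7478.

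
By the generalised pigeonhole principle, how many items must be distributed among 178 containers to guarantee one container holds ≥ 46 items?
n = (46 − 1)·178 + 1 = 8011

By the generalised pigeonhole principle, to guarantee some box contains ≥ r objects we need more than (r − 1) · k objects total. Threshold: n = (r − 1) · k + 1. With r = 46 and k = 178: n = 45 · 178 + 1 = 8010 + 1 = 8011. For n = 8010 = 45 · 178, we can put exactly 45 objects in every box, avoiding 46 in any single one — so 8011 is tight.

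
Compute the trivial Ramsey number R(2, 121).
R(2, 121) = 121

R(2, k) = k for all k ≥ 2: in a 2-colouring of K_k, either some edge is red (a red K_2) or all edges are blue (a blue K_k). And K_{120} coloured all-blue has no blue K_121, so R(2, 121) > 120. Hence R(2, 121) = 121.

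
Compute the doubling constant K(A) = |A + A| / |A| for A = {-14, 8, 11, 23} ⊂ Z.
K = |A + A| / |A| = 10/4 = 5/2

Enumerate A + A = {a + b : a, b ∈ A}. With |A| = 4, there are |A|^2 = 16 ordered sum pairs; collecting distinct values, A + A = {-28, -6, -3, 9, 16, 19, 22, 31, 34, 46}, so |A + A| = 10. Thus K = 10/4 = 5/2. For comparison, the minimum possible |A + A| over all 4-element sets is 2·4 − 1 = 7 (so min K = 7/4), attained only by arithmetic progressions.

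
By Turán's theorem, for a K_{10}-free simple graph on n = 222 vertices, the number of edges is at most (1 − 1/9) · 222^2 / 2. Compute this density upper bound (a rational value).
Turán density bound = (8/9) · 222^2/2 = 21904

Turán's theorem: ex(n, K_{r+1}) is achieved by the complete r-partite Turán graph T(n, r) with parts as balanced as possible, and is at most (1 − 1/r) · n^2/2. For r = 9, n = 222: the density bound is (8/9) · 49284/2 = 21904. The integer-valued extremum is e(T(222, 9)) = 21903, which is strictly less than the density bound 21904 since 9 ∤ 222 (the parts of T(222, 9) cannot all be equal).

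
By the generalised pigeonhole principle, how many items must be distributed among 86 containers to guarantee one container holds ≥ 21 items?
n = (21 − 1)·86 + 1 = 1721

By the generalised pigeonhole principle, to guarantee some box contains ≥ r objects we need more than (r − 1) · k objects total. Threshold: n = (r − 1) · k + 1. With r = 21 and k = 86: n = 20 · 86 + 1 = 1720 + 1 = 1721. For n = 1720 = 20 · 86, we can put exactly 20 objects in every box, avoiding 21 in any single one — so 1721 is tight.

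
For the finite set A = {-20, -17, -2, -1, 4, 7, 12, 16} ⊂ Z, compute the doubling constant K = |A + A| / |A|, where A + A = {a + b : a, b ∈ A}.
K = |A + A| / |A| = 32/8 = 4

Enumerate A + A = {a + b : a, b ∈ A}. With |A| = 8, there are |A|^2 = 64 ordered sum pairs; collecting distinct values, A + A = {-40, -37, -34, -22, -21, -19, -18, -16, -13, -10, -8, -5, -4, -3, -2, -1, 2, 3, 5, 6, 8, 10, 11, 14, 15, 16, 19, 20, 23, 24, 28, 32}, so |A + A| = 32. Thus K = 32/8 = 4. For comparison, the minimum possible |A + A| over all 8-element sets is 2·8 − 1 = 15 (so min K = 15/8), attained only by arithmetic progressions.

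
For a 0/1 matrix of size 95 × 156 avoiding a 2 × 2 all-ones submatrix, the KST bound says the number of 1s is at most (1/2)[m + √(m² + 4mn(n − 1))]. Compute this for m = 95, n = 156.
z(95, 156; 2, 2) ≤ (1/2)[95 + √(95² + 4·95·156·155)] = (1/2)[95 + √9197425] = 1563.8628

Kővári–Sós–Turán: let r_1, ..., r_95 be the row sums and z = Σ r_i the total number of 1s. Each pair of columns can share at most one row with both entries 1 (else a 2×2 all-ones block appears), so Σ_i C(r_i, 2) ≤ C(156, 2) = 12090. By convexity Σ_i C(r_i, 2) ≥ 95·C(z/95, 2) = z(z − 95)/(2·95), giving z² − 95z − 95·156·155 ≤ 0 and hence z ≤ (1/2)[95 + √(9025 + 4·2297100)] = (1/2)[95 + √9197425] ≈ (1/2)(95 + 3032.7257) = 1563.8628.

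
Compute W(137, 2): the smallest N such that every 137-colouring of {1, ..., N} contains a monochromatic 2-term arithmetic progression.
W(137, 2) = 137 + 1 = 138

A 2-term AP is any pair of integers, so a monochromatic 2-AP exists iff some colour is used at least twice. With 137 colours, the colouring i ↦ i on {1, ..., 137} uses each colour once, avoiding any monochromatic pair, so W(137, 2) > 137. For {1, ..., 138}, pigeonhole forces two integers of the same colour, which form a monochromatic 2-AP. Hence W(137, 2) = 138.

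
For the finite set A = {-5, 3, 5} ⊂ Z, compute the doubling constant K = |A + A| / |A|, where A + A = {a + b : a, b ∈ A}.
K = |A + A| / |A| = 6/3 = 2

Enumerate A + A = {a + b : a, b ∈ A}. With |A| = 3, there are |A|^2 = 9 ordered sum pairs; collecting distinct values, A + A = {-10, -2, 0, 6, 8, 10}, so |A + A| = 6. Thus K = 6/3 = 2. For comparison, the minimum possible |A + A| over all 3-element sets is 2·3 − 1 = 5 (so min K = 5/3), attained only by arithmetic progressions.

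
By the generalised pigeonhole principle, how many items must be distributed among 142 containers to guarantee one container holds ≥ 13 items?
n = (13 − 1)·142 + 1 = 1705

By the generalised pigeonhole principle, to guarantee some box contains ≥ r objects we need more than (r − 1) · k objects total. Threshold: n = (r − 1) · k + 1. With r = 13 and k = 142: n = 12 · 142 + 1 = 1704 + 1 = 1705. For n = 1704 = 12 · 142, we can put exactly 12 objects in every box, avoiding 13 in any single one — so 1705 is tight.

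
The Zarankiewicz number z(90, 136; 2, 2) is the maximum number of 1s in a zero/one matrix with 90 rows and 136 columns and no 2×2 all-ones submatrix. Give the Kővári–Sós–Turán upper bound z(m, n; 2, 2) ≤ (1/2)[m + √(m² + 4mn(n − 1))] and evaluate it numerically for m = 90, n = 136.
z(90, 136; 2, 2) ≤ (1/2)[90 + √(90² + 4·90·136·135)] = (1/2)[90 + √6617700] = 1331.2445

Kővári–Sós–Turán: let r_1, ..., r_90 be the row sums and z = Σ r_i the total number of 1s. Each pair of columns can share at most one row with both entries 1 (else a 2×2 all-ones block appears), so Σ_i C(r_i, 2) ≤ C(136, 2) = 9180. By convexity Σ_i C(r_i, 2) ≥ 90·C(z/90, 2) = z(z − 90)/(2·90), giving z² − 90z − 90·136·135 ≤ 0 and hence z ≤ (1/2)[90 + √(8100 + 4·1652400)] = (1/2)[90 + √6617700] ≈ (1/2)(90 + 2572.4891) = 1331.2445.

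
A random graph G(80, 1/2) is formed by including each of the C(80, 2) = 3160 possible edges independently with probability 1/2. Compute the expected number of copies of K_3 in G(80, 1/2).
E[# K_3] = C(80, 3) · (1/2)^C(3, 2) = 82160 / 2^3 = 10270

For each 3-subset S of vertices (there are C(80, 3) = 82160 such S), let X_S = 1 if S induces a K_3 (all C(3, 2) = 3 edges present). Then P(X_S = 1) = (1/2)^3 = 1/8. By linearity of expectation, E[# K_3] = C(80, 3) · (1/2)^3 = 82160 / 8 = 10270.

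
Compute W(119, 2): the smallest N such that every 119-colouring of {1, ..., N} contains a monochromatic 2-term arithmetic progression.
W(119, 2) = 119 + 1 = 120

A 2-term AP is any pair of integers, so a monochromatic 2-AP exists iff some colour is used at least twice. With 119 colours, the colouring i ↦ i on {1, ..., 119} uses each colour once, avoiding any monochromatic pair, so W(119, 2) > 119. For {1, ..., 120}, pigeonhole forces two integers of the same colour, which form a monochromatic 2-AP. Hence W(119, 2) = 120.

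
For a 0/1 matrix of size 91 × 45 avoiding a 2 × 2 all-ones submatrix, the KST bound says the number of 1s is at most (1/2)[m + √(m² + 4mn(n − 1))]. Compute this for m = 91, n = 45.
z(91, 45; 2, 2) ≤ (1/2)[91 + √(91² + 4·91·45·44)] = (1/2)[91 + √729001] = 472.4078

Kővári–Sós–Turán: let r_1, ..., r_91 be the row sums and z = Σ r_i the total number of 1s. Each pair of columns can share at most one row with both entries 1 (else a 2×2 all-ones block appears), so Σ_i C(r_i, 2) ≤ C(45, 2) = 990. By convexity Σ_i C(r_i, 2) ≥ 91·C(z/91, 2) = z(z − 91)/(2·91), giving z² − 91z − 91·45·44 ≤ 0 and hence z ≤ (1/2)[91 + √(8281 + 4·180180)] = (1/2)[91 + √729001] ≈ (1/2)(91 + 853.8156) = 472.4078.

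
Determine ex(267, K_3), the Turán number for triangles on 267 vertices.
ex(267, K_3) = ⌊267^2/4⌋ = 17822

Mantel (1907): a triangle-free graph on n vertices has at most ⌊n^2/4⌋ edges, with equality for the complete bipartite graph K_{⌊n/2⌋, ⌈n/2⌉}. For n = 267: ⌊267^2/4⌋ = ⌊71289/4⌋ = 17822. The extremal graph is K_{133, 134}, which has 133·134 = 17822 edges.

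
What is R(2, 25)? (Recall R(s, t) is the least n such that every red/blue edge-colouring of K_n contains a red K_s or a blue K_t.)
R(2, 25) = 25

R(2, k) = k for all k ≥ 2: in a 2-colouring of K_k, either some edge is red (a red K_2) or all edges are blue (a blue K_k). And K_{24} coloured all-blue has no blue K_25, so R(2, 25) > 24. Hence R(2, 25) = 25.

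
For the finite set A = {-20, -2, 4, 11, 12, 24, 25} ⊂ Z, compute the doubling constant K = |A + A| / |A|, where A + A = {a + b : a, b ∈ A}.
K = |A + A| / |A| = 25/7

Enumerate A + A = {a + b : a, b ∈ A}. With |A| = 7, there are |A|^2 = 49 ordered sum pairs; collecting distinct values, A + A = {-40, -22, -16, -9, -8, -4, 2, 4, 5, 8, 9, 10, 15, 16, 22, 23, 24, 28, 29, 35, 36, 37, 48, 49, 50}, so |A + A| = 25. Thus K = 25/7. For comparison, the minimum possible |A + A| over all 7-element sets is 2·7 − 1 = 13 (so min K = 13/7), attained only by arithmetic progressions.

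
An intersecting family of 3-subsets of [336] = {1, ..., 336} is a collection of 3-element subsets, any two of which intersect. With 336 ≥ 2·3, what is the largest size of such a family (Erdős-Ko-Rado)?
max |F| = C(335, 2) = 55945

Erdős-Ko-Rado (1961): when n ≥ 2k, max |F| = C(n−1, k−1). The bound is attained by the star {A : i ∈ A} for any fixed i ∈ [n]. Here C(336−1, 3−1) = C(335, 2) = 55945.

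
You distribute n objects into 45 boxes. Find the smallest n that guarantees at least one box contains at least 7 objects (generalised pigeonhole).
n = (7 − 1)·45 + 1 = 271

By the generalised pigeonhole principle, to guarantee some box contains ≥ r objects we need more than (r − 1) · k objects total. Threshold: n = (r − 1) · k + 1. With r = 7 and k = 45: n = 6 · 45 + 1 = 270 + 1 = 271. For n = 270 = 6 · 45, we can put exactly 6 objects in every box, avoiding 7 in any single one — so 271 is tight.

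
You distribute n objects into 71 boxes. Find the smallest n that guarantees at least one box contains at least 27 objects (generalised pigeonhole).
n = (27 − 1)·71 + 1 = 1847

By the generalised pigeonhole principle, to guarantee some box contains ≥ r objects we need more than (r − 1) · k objects total. Threshold: n = (r − 1) · k + 1. With r = 27 and k = 71: n = 26 · 71 + 1 = 1846 + 1 = 1847. For n = 1846 = 26 · 71, we can put exactly 26 objects in every box, avoiding 27 in any single one — so 1847 is tight.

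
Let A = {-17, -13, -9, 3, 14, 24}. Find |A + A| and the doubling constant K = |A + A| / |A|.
K = |A + A| / |A| = 20/6 = 10/3

Enumerate A + A = {a + b : a, b ∈ A}. With |A| = 6, there are |A|^2 = 36 ordered sum pairs; collecting distinct values, A + A = {-34, -30, -26, -22, -18, -14, -10, -6, -3, 1, 5, 6, 7, 11, 15, 17, 27, 28, 38, 48}, so |A + A| = 20. Thus K = 20/6 = 10/3. For comparison, the minimum possible |A + A| over all 6-element sets is 2·6 − 1 = 11 (so min K = 11/6), attained only by arithmetic progressions.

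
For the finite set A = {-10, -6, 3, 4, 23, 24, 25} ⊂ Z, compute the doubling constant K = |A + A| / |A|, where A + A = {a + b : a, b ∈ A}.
K = |A + A| / |A| = 25/7

Enumerate A + A = {a + b : a, b ∈ A}. With |A| = 7, there are |A|^2 = 49 ordered sum pairs; collecting distinct values, A + A = {-20, -16, -12, -7, -6, -3, -2, 6, 7, 8, 13, 14, 15, 17, 18, 19, 26, 27, 28, 29, 46, 47, 48, 49, 50}, so |A + A| = 25. Thus K = 25/7. For comparison, the minimum possible |A + A| over all 7-element sets is 2·7 − 1 = 13 (so min K = 13/7), attained only by arithmetic progressions.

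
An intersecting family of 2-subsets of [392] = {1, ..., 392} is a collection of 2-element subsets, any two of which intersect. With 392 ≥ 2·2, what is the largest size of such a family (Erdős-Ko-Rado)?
max |F| = C(391, 1) = 391

The Erdős-Ko-Rado theorem states: for n ≥ 2k, an intersecting family of k-subsets of an n-element set has size at most C(n − 1, k − 1), with equality for 'star' families {A ⊆ [n] : |A| = k, i ∈ A} (fix an element i). For n = 392, k = 2: C(391, 1) = 391.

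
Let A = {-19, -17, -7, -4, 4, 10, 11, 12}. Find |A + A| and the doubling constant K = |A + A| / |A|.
K = |A + A| / |A| = 32/8 = 4

Enumerate A + A = {a + b : a, b ∈ A}. With |A| = 8, there are |A|^2 = 64 ordered sum pairs; collecting distinct values, A + A = {-38, -36, -34, -26, -24, -23, -21, -15, -14, -13, -11, -9, -8, -7, -6, -5, -3, 0, 3, 4, 5, 6, 7, 8, 14, 15, 16, 20, 21, 22, 23, 24}, so |A + A| = 32. Thus K = 32/8 = 4. For comparison, the minimum possible |A + A| over all 8-element sets is 2·8 − 1 = 15 (so min K = 15/8), attained only by arithmetic progressions.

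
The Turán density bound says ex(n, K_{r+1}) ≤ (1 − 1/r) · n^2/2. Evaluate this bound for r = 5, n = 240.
Turán density bound = (4/5) · 240^2/2 = 23040

Turán's theorem: ex(n, K_{r+1}) is achieved by the complete r-partite Turán graph T(n, r) with parts as balanced as possible, and is at most (1 − 1/r) · n^2/2. For r = 5, n = 240: the density bound is (4/5) · 57600/2 = 23040. Since 5 ∣ 240, the Turán graph T(240, 5) has parts of equal size 48, and its edge count e(T(240, 5)) = 23040 attains the density bound exactly.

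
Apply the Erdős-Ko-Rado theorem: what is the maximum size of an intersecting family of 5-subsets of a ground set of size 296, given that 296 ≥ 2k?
max |F| = C(295, 4) = 309177995

Erdős-Ko-Rado (1961): when n ≥ 2k, max |F| = C(n−1, k−1). The bound is attained by the star {A : i ∈ A} for any fixed i ∈ [n]. Here C(296−1, 5−1) = C(295, 4) = 309177995.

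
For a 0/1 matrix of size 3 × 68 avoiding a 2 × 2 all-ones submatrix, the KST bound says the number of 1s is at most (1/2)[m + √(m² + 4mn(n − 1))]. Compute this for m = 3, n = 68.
z(3, 68; 2, 2) ≤ (1/2)[3 + √(3² + 4·3·68·67)] = (1/2)[3 + √54681] = 118.4198

Kővári–Sós–Turán: let r_1, ..., r_3 be the row sums and z = Σ r_i the total number of 1s. Each pair of columns can share at most one row with both entries 1 (else a 2×2 all-ones block appears), so Σ_i C(r_i, 2) ≤ C(68, 2) = 2278. By convexity Σ_i C(r_i, 2) ≥ 3·C(z/3, 2) = z(z − 3)/(2·3), giving z² − 3z − 3·68·67 ≤ 0 and hence z ≤ (1/2)[3 + √(9 + 4·13668)] = (1/2)[3 + √54681] ≈ (1/2)(3 + 233.8397) = 118.4198.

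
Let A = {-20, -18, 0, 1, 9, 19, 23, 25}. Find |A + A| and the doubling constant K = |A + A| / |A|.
K = |A + A| / |A| = 34/8 = 17/4

Enumerate A + A = {a + b : a, b ∈ A}. With |A| = 8, there are |A|^2 = 64 ordered sum pairs; collecting distinct values, A + A = {-40, -38, -36, -20, -19, -18, -17, -11, -9, -1, 0, 1, 2, 3, 5, 7, 9, 10, 18, 19, 20, 23, 24, 25, 26, 28, 32, 34, 38, 42, 44, 46, 48, 50}, so |A + A| = 34. Thus K = 34/8 = 17/4. For comparison, the minimum possible |A + A| over all 8-element sets is 2·8 − 1 = 15 (so min K = 15/8), attained only by arithmetic progressions.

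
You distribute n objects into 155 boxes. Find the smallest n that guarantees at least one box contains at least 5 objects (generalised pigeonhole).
n = (5 − 1)·155 + 1 = 621

By the generalised pigeonhole principle, to guarantee some box contains ≥ r objects we need more than (r − 1) · k objects total. Threshold: n = (r − 1) · k + 1. With r = 5 and k = 155: n = 4 · 155 + 1 = 620 + 1 = 621. For n = 620 = 4 · 155, we can put exactly 4 objects in every box, avoiding 5 in any single one — so 621 is tight.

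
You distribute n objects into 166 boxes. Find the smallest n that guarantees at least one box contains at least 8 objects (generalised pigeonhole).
n = (8 − 1)·166 + 1 = 1163

By the generalised pigeonhole principle, to guarantee some box contains ≥ r objects we need more than (r − 1) · k objects total. Threshold: n = (r − 1) · k + 1. With r = 8 and k = 166: n = 7 · 166 + 1 = 1162 + 1 = 1163. For n = 1162 = 7 · 166, we can put exactly 7 objects in every box, avoiding 8 in any single one — so 1163 is tight.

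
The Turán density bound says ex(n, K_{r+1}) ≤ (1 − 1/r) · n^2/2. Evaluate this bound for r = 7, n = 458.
Turán density bound = (6/7) · 458^2/2 = 629292/7 ≈ 89898.8571

Turán's theorem: ex(n, K_{r+1}) is achieved by the complete r-partite Turán graph T(n, r) with parts as balanced as possible, and is at most (1 − 1/r) · n^2/2. For r = 7, n = 458: the density bound is (6/7) · 209764/2 = 629292/7 ≈ 89898.8571. The integer-valued extremum is e(T(458, 7)) = 89898, which is strictly less than the density bound 629292/7 since 7 ∤ 458 (the parts of T(458, 7) cannot all be equal).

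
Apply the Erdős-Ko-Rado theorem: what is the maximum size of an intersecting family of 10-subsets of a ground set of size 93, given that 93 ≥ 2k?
max |F| = C(92, 9) = 868754947060

Erdős-Ko-Rado (1961): when n ≥ 2k, max |F| = C(n−1, k−1). The bound is attained by the star {A : i ∈ A} for any fixed i ∈ [n]. Here C(93−1, 10−1) = C(92, 9) = 868754947060.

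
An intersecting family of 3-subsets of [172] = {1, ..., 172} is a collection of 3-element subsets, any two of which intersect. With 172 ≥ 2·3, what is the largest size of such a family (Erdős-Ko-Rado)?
max |F| = C(171, 2) = 14535

Erdős-Ko-Rado (1961): when n ≥ 2k, max |F| = C(n−1, k−1). The bound is attained by the star {A : i ∈ A} for any fixed i ∈ [n]. Here C(172−1, 3−1) = C(171, 2) = 14535.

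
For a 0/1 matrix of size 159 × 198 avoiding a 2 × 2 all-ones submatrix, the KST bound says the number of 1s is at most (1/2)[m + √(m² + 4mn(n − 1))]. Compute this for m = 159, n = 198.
z(159, 198; 2, 2) ≤ (1/2)[159 + √(159² + 4·159·198·197)] = (1/2)[159 + √24833097] = 2571.1409

Kővári–Sós–Turán: let r_1, ..., r_159 be the row sums and z = Σ r_i the total number of 1s. Each pair of columns can share at most one row with both entries 1 (else a 2×2 all-ones block appears), so Σ_i C(r_i, 2) ≤ C(198, 2) = 19503. By convexity Σ_i C(r_i, 2) ≥ 159·C(z/159, 2) = z(z − 159)/(2·159), giving z² − 159z − 159·198·197 ≤ 0 and hence z ≤ (1/2)[159 + √(25281 + 4·6201954)] = (1/2)[159 + √24833097] ≈ (1/2)(159 + 4983.2818) = 2571.1409.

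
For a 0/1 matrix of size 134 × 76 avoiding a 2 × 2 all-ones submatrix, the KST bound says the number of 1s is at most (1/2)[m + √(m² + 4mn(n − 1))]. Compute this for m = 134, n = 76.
z(134, 76; 2, 2) ≤ (1/2)[134 + √(134² + 4·134·76·75)] = (1/2)[134 + √3073156] = 943.521

Kővári–Sós–Turán: let r_1, ..., r_134 be the row sums and z = Σ r_i the total number of 1s. Each pair of columns can share at most one row with both entries 1 (else a 2×2 all-ones block appears), so Σ_i C(r_i, 2) ≤ C(76, 2) = 2850. By convexity Σ_i C(r_i, 2) ≥ 134·C(z/134, 2) = z(z − 134)/(2·134), giving z² − 134z − 134·76·75 ≤ 0 and hence z ≤ (1/2)[134 + √(17956 + 4·763800)] = (1/2)[134 + √3073156] ≈ (1/2)(134 + 1753.0419) = 943.521.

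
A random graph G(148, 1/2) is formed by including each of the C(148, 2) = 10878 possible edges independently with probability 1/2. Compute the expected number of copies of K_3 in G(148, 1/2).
E[# K_3] = C(148, 3) · (1/2)^C(3, 2) = 529396 / 2^3 = 132349/2 = 66174.5

For each 3-subset S of vertices (there are C(148, 3) = 529396 such S), let X_S = 1 if S induces a K_3 (all C(3, 2) = 3 edges present). Then P(X_S = 1) = (1/2)^3 = 1/8. By linearity of expectation, E[# K_3] = C(148, 3) · (1/2)^3 = 529396 / 8 = 132349/2 = 66174.5.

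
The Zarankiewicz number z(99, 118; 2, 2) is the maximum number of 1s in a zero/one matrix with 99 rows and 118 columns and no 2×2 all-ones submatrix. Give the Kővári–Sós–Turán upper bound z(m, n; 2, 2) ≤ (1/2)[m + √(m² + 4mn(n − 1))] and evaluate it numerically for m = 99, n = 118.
z(99, 118; 2, 2) ≤ (1/2)[99 + √(99² + 4·99·118·117)] = (1/2)[99 + √5476977] = 1219.6471

Kővári–Sós–Turán: let r_1, ..., r_99 be the row sums and z = Σ r_i the total number of 1s. Each pair of columns can share at most one row with both entries 1 (else a 2×2 all-ones block appears), so Σ_i C(r_i, 2) ≤ C(118, 2) = 6903. By convexity Σ_i C(r_i, 2) ≥ 99·C(z/99, 2) = z(z − 99)/(2·99), giving z² − 99z − 99·118·117 ≤ 0 and hence z ≤ (1/2)[99 + √(9801 + 4·1366794)] = (1/2)[99 + √5476977] ≈ (1/2)(99 + 2340.2942) = 1219.6471.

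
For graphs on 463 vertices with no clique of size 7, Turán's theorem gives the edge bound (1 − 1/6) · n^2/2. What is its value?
Turán density bound = (5/6) · 463^2/2 = 1071845/12 ≈ 89320.4167

Turán's theorem: ex(n, K_{r+1}) is achieved by the complete r-partite Turán graph T(n, r) with parts as balanced as possible, and is at most (1 − 1/r) · n^2/2. For r = 6, n = 463: the density bound is (5/6) · 214369/2 = 1071845/12 ≈ 89320.4167. The integer-valued extremum is e(T(463, 6)) = 89320, which is strictly less than the density bound 1071845/12 since 6 ∤ 463 (the parts of T(463, 6) cannot all be equal).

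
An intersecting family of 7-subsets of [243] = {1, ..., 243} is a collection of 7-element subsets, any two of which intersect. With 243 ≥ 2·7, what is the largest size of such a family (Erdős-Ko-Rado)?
max |F| = C(242, 6) = 262080288316

The Erdős-Ko-Rado theorem states: for n ≥ 2k, an intersecting family of k-subsets of an n-element set has size at most C(n − 1, k − 1), with equality for 'star' families {A ⊆ [n] : |A| = k, i ∈ A} (fix an element i). For n = 243, k = 7: C(242, 6) = 262080288316.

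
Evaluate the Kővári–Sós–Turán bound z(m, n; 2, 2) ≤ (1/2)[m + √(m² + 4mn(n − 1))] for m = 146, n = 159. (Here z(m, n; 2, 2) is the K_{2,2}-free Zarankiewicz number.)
z(146, 159; 2, 2) ≤ (1/2)[146 + √(146² + 4·146·159·158)] = (1/2)[146 + √14692564] = 1989.544

Kővári–Sós–Turán: let r_1, ..., r_146 be the row sums and z = Σ r_i the total number of 1s. Each pair of columns can share at most one row with both entries 1 (else a 2×2 all-ones block appears), so Σ_i C(r_i, 2) ≤ C(159, 2) = 12561. By convexity Σ_i C(r_i, 2) ≥ 146·C(z/146, 2) = z(z − 146)/(2·146), giving z² − 146z − 146·159·158 ≤ 0 and hence z ≤ (1/2)[146 + √(21316 + 4·3667812)] = (1/2)[146 + √14692564] ≈ (1/2)(146 + 3833.0881) = 1989.544.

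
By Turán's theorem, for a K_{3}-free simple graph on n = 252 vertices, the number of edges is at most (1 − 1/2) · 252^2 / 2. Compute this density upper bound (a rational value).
Turán density bound = (1/2) · 252^2/2 = 15876

Turán's theorem: ex(n, K_{r+1}) is achieved by the complete r-partite Turán graph T(n, r) with parts as balanced as possible, and is at most (1 − 1/r) · n^2/2. For r = 2, n = 252: the density bound is (1/2) · 63504/2 = 15876. Since 2 ∣ 252, the Turán graph T(252, 2) has parts of equal size 126, and its edge count e(T(252, 2)) = 15876 attains the density bound exactly.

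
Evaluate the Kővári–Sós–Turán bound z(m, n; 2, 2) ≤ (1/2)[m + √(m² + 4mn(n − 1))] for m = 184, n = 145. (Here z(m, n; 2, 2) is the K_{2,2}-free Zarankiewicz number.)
z(184, 145; 2, 2) ≤ (1/2)[184 + √(184² + 4·184·145·144)] = (1/2)[184 + √15401536] = 2054.2395

Kővári–Sós–Turán: let r_1, ..., r_184 be the row sums and z = Σ r_i the total number of 1s. Each pair of columns can share at most one row with both entries 1 (else a 2×2 all-ones block appears), so Σ_i C(r_i, 2) ≤ C(145, 2) = 10440. By convexity Σ_i C(r_i, 2) ≥ 184·C(z/184, 2) = z(z − 184)/(2·184), giving z² − 184z − 184·145·144 ≤ 0 and hence z ≤ (1/2)[184 + √(33856 + 4·3841920)] = (1/2)[184 + √15401536] ≈ (1/2)(184 + 3924.4791) = 2054.2395.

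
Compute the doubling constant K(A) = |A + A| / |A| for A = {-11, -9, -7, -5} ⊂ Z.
K = |A + A| / |A| = 7/4

Enumerate A + A = {a + b : a, b ∈ A}. With |A| = 4, there are |A|^2 = 16 ordered sum pairs; collecting distinct values, A + A = {-22, -20, -18, -16, -14, -12, -10}, so |A + A| = 7. Thus K = 7/4. Here |A + A| = 2|A| − 1 = 7, the minimum possible — so K = 7/4 is minimal, which holds iff A is an arithmetic progression.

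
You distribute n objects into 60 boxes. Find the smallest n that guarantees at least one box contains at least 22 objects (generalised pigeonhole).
n = (22 − 1)·60 + 1 = 1261

By the generalised pigeonhole principle, to guarantee some box contains ≥ r objects we need more than (r − 1) · k objects total. Threshold: n = (r − 1) · k + 1. With r = 22 and k = 60: n = 21 · 60 + 1 = 1260 + 1 = 1261. For n = 1260 = 21 · 60, we can put exactly 21 objects in every box, avoiding 22 in any single one — so 1261 is tight.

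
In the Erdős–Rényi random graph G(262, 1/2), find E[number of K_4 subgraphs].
E[# K_4] = C(262, 4) · (1/2)^C(4, 2) = 191868495 / 2^6 = 2997945.234375

For each 4-subset S of vertices (there are C(262, 4) = 191868495 such S), let X_S = 1 if S induces a K_4 (all C(4, 2) = 6 edges present). Then P(X_S = 1) = (1/2)^6 = 1/64. By linearity of expectation, E[# K_4] = C(262, 4) · (1/2)^6 = 191868495 / 64 = 2997945.234375.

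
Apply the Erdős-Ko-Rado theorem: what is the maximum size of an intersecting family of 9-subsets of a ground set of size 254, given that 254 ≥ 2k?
max |F| = C(253, 8) = 372303703982925

Erdős-Ko-Rado (1961): when n ≥ 2k, max |F| = C(n−1, k−1). The bound is attained by the star {A : i ∈ A} for any fixed i ∈ [n]. Here C(254−1, 9−1) = C(253, 8) = 372303703982925.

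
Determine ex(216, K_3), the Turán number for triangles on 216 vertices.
ex(216, K_3) = ⌊216^2/4⌋ = 11664

Mantel (1907): a triangle-free graph on n vertices has at most ⌊n^2/4⌋ edges, with equality for the complete bipartite graph K_{⌊n/2⌋, ⌈n/2⌉}. For n = 216: ⌊216^2/4⌋ = ⌊46656/4⌋ = 11664. The extremal graph is K_{108, 108}, which has 108·108 = 11664 edges.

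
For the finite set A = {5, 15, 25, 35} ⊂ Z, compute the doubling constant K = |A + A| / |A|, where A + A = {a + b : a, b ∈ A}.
K = |A + A| / |A| = 7/4

Enumerate A + A = {a + b : a, b ∈ A}. With |A| = 4, there are |A|^2 = 16 ordered sum pairs; collecting distinct values, A + A = {10, 20, 30, 40, 50, 60, 70}, so |A + A| = 7. Thus K = 7/4. Here |A + A| = 2|A| − 1 = 7, the minimum possible — so K = 7/4 is minimal, which holds iff A is an arithmetic progression.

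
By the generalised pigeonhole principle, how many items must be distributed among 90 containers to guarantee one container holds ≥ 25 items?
n = (25 − 1)·90 + 1 = 2161

By the generalised pigeonhole principle, to guarantee some box contains ≥ r objects we need more than (r − 1) · k objects total. Threshold: n = (r − 1) · k + 1. With r = 25 and k = 90: n = 24 · 90 + 1 = 2160 + 1 = 2161. For n = 2160 = 24 · 90, we can put exactly 24 objects in every box, avoiding 25 in any single one — so 2161 is tight.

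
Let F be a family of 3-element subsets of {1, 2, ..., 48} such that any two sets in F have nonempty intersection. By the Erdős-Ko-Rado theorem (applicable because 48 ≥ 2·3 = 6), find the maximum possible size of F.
max |F| = C(47, 2) = 1081

The Erdős-Ko-Rado theorem states: for n ≥ 2k, an intersecting family of k-subsets of an n-element set has size at most C(n − 1, k − 1), with equality for 'star' families {A ⊆ [n] : |A| = k, i ∈ A} (fix an element i). For n = 48, k = 3: C(47, 2) = 1081.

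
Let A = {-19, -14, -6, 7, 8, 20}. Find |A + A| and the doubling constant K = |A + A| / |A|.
K = |A + A| / |A| = 18/6 = 3

Enumerate A + A = {a + b : a, b ∈ A}. With |A| = 6, there are |A|^2 = 36 ordered sum pairs; collecting distinct values, A + A = {-38, -33, -28, -25, -20, -12, -11, -7, -6, 1, 2, 6, 14, 15, 16, 27, 28, 40}, so |A + A| = 18. Thus K = 18/6 = 3. For comparison, the minimum possible |A + A| over all 6-element sets is 2·6 − 1 = 11 (so min K = 11/6), attained only by arithmetic progressions.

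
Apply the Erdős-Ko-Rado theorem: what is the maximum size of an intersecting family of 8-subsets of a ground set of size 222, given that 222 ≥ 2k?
max |F| = C(221, 7) = 4641271471980

Erdős-Ko-Rado (1961): when n ≥ 2k, max |F| = C(n−1, k−1). The bound is attained by the star {A : i ∈ A} for any fixed i ∈ [n]. Here C(222−1, 8−1) = C(221, 7) = 4641271471980.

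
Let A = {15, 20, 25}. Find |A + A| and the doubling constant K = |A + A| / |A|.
K = |A + A| / |A| = 5/3

Enumerate A + A = {a + b : a, b ∈ A}. With |A| = 3, there are |A|^2 = 9 ordered sum pairs; collecting distinct values, A + A = {30, 35, 40, 45, 50}, so |A + A| = 5. Thus K = 5/3. Here |A + A| = 2|A| − 1 = 5, the minimum possible — so K = 5/3 is minimal, which holds iff A is an arithmetic progression.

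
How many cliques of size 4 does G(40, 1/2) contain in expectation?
E[# K_4] = C(40, 4) · (1/2)^C(4, 2) = 91390 / 2^6 = 45695/32 = 1427.96875

For each 4-subset S of vertices (there are C(40, 4) = 91390 such S), let X_S = 1 if S induces a K_4 (all C(4, 2) = 6 edges present). Then P(X_S = 1) = (1/2)^6 = 1/64. By linearity of expectation, E[# K_4] = C(40, 4) · (1/2)^6 = 91390 / 64 = 45695/32 = 1427.96875.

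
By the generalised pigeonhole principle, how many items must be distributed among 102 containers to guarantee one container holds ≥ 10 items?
n = (10 − 1)·102 + 1 = 919

By the generalised pigeonhole principle, to guarantee some box contains ≥ r objects we need more than (r − 1) · k objects total. Threshold: n = (r − 1) · k + 1. With r = 10 and k = 102: n = 9 · 102 + 1 = 918 + 1 = 919. For n = 918 = 9 · 102, we can put exactly 9 objects in every box, avoiding 10 in any single one — so 919 is tight.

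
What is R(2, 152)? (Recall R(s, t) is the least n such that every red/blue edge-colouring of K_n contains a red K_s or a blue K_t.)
R(2, 152) = 152

R(2, k) = k for all k ≥ 2: in a 2-colouring of K_k, either some edge is red (a red K_2) or all edges are blue (a blue K_k). And K_{151} coloured all-blue has no blue K_152, so R(2, 152) > 151. Hence R(2, 152) = 152.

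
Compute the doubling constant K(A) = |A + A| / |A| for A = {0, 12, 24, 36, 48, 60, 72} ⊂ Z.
K = |A + A| / |A| = 13/7

Enumerate A + A = {a + b : a, b ∈ A}. With |A| = 7, there are |A|^2 = 49 ordered sum pairs; collecting distinct values, A + A = {0, 12, 24, 36, 48, 60, 72, 84, 96, 108, 120, 132, 144}, so |A + A| = 13. Thus K = 13/7. Here |A + A| = 2|A| − 1 = 13, the minimum possible — so K = 13/7 is minimal, which holds iff A is an arithmetic progression.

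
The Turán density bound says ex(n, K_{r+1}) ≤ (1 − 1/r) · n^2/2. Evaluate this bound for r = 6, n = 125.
Turán density bound = (5/6) · 125^2/2 = 78125/12 ≈ 6510.4167

Turán's theorem: ex(n, K_{r+1}) is achieved by the complete r-partite Turán graph T(n, r) with parts as balanced as possible, and is at most (1 − 1/r) · n^2/2. For r = 6, n = 125: the density bound is (5/6) · 15625/2 = 78125/12 ≈ 6510.4167. The integer-valued extremum is e(T(125, 6)) = 6510, which is strictly less than the density bound 78125/12 since 6 ∤ 125 (the parts of T(125, 6) cannot all be equal).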